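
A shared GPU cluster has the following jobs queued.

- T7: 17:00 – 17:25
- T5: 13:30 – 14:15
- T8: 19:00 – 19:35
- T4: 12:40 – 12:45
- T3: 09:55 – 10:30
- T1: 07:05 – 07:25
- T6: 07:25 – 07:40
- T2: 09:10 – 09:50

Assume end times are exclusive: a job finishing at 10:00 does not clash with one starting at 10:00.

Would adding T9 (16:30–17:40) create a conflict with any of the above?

Yes — it overlaps T7

T1: ends 07:25 at or before T9 starts 16:30 → clear.
T6: ends 07:40 at or before T9 starts 16:30 → clear.
T2: ends 09:50 at or before T9 starts 16:30 → clear.
T3: ends 10:30 at or before T9 starts 16:30 → clear.
T4: ends 12:45 at or before T9 starts 16:30 → clear.
T5: ends 14:15 at or before T9 starts 16:30 → clear.
T7: starts 17:00 before T9 ends 17:40, and ends 17:25 after T9 starts 16:30 → overlap.
T8: starts 19:00 at or after T9 ends 17:40 → clear.
T9 overlaps T7.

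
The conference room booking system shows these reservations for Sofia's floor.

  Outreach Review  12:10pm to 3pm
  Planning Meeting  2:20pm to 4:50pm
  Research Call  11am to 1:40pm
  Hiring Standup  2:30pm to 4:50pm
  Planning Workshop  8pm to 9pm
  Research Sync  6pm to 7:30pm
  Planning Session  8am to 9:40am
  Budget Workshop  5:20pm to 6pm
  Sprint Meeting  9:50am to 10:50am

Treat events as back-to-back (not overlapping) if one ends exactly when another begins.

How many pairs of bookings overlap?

4

Sorted by start: Planning Session, Sprint Meeting, Research Call, Outreach Review, Planning Meeting, Hiring Standup, Budget Workshop, Research Sync, Planning Workshop.
Sprint Meeting starts after Planning Session ends — done with Planning Session.
Research Call starts after Sprint Meeting ends — done with Sprint Meeting.
Outreach Review starts before Research Call ends → Research Call and Outreach Review overlap.
Planning Meeting starts after Research Call ends — done with Research Call.
Planning Meeting starts before Outreach Review ends → Outreach Review and Planning Meeting overlap.
Hiring Standup starts before Outreach Review ends → Outreach Review and Hiring Standup overlap.
Budget Workshop starts after Outreach Review ends — done with Outreach Review.
Hiring Standup starts before Planning Meeting ends → Planning Meeting and Hiring Standup overlap.
Budget Workshop starts after Planning Meeting ends — done with Planning Meeting.
Budget Workshop starts after Hiring Standup ends — done with Hiring Standup.
Research Sync starts exactly when Budget Workshop ends (back-to-back, no overlap) — done with Budget Workshop.
Planning Workshop starts after Research Sync ends.
Overlapping pairs: Hiring Standup & Outreach Review, Hiring Standup & Planning Meeting, Outreach Review & Planning Meeting, Outreach Review & Research Call — 4 in total.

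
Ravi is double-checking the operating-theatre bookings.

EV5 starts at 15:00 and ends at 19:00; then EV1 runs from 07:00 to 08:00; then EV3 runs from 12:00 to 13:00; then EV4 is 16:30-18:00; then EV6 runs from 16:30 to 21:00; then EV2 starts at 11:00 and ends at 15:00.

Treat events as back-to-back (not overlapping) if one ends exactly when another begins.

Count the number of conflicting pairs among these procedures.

4

Sorted by start: EV1, EV2, EV3, EV5, EV4, EV6.
EV2 starts after EV1 ends, so EV1 has no further overlaps.
EV3 starts before EV2 ends → EV2 and EV3 overlap.
EV5 starts exactly when EV2 ends (back-to-back, no overlap), so EV2 has no further overlaps.
EV5 starts after EV3 ends, so EV3 has no further overlaps.
EV4 starts before EV5 ends → EV5 and EV4 overlap.
EV6 starts before EV5 ends → EV5 and EV6 overlap.
EV6 starts before EV4 ends → EV4 and EV6 overlap.
Overlapping pairs: EV2 & EV3, EV4 & EV5, EV4 & EV6, EV5 & EV6 — 4 in total.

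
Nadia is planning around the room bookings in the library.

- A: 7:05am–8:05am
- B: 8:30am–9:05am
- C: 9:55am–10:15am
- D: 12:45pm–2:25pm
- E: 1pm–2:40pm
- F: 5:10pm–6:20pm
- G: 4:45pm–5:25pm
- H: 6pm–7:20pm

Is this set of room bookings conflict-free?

No

Sorted by start: A, B, C, D, E, G, F, H.
B starts after A ends, so A has no further overlaps.
C starts after B ends, so B has no further overlaps.
D starts after C ends, so C has no further overlaps.
E starts before D ends → D and E overlap.
That's a conflict, so the schedule is not conflict-free.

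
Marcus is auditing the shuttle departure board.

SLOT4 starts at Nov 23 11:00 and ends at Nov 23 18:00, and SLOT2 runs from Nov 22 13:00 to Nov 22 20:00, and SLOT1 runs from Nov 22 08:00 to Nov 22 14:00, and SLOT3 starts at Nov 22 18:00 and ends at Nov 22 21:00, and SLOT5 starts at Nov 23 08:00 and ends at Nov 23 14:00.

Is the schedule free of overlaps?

Sorted by start: SLOT1, SLOT2, SLOT3, SLOT5, SLOT4.
SLOT2 starts before SLOT1 ends → SLOT1 and SLOT2 overlap.
That's a conflict, so the schedule is not conflict-free.

No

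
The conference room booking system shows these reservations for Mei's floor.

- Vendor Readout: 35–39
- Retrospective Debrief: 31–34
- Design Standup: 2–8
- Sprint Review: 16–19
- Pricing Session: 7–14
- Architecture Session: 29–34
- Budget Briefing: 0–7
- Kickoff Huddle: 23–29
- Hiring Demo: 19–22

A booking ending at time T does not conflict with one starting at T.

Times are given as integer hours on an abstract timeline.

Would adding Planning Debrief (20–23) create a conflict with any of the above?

Yes — it overlaps Hiring Demo

Budget Briefing: ends 7 at or before Planning Debrief starts 20 → clear.
Design Standup: ends 8 at or before Planning Debrief starts 20 → clear.
Pricing Session: ends 14 at or before Planning Debrief starts 20 → clear.
Sprint Review: ends 19 at or before Planning Debrief starts 20 → clear.
Hiring Demo: starts 19 before Planning Debrief ends 23, and ends 22 after Planning Debrief starts 20 → overlap.
Kickoff Huddle: starts 23 at or after Planning Debrief ends 23 → clear.
Architecture Session: starts 29 at or after Planning Debrief ends 23 → clear.
Retrospective Debrief: starts 31 at or after Planning Debrief ends 23 → clear.
Vendor Readout: starts 35 at or after Planning Debrief ends 23 → clear.
Planning Debrief overlaps Hiring Demo.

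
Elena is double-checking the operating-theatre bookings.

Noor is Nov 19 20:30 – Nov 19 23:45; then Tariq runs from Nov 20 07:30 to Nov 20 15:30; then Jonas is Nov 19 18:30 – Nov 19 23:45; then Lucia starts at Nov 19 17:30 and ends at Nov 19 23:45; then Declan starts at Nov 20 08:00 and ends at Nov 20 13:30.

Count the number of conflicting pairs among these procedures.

4

Two intervals overlap when each starts before the other ends.
Sorted by start: Lucia, Jonas, Noor, Tariq, Declan.
Jonas starts before Lucia ends → Lucia and Jonas overlap.
Noor starts before Lucia ends → Lucia and Noor overlap.
Tariq starts after Lucia ends — done with Lucia.
Noor starts before Jonas ends → Jonas and Noor overlap.
Tariq starts after Jonas ends — done with Jonas.
Tariq starts after Noor ends — done with Noor.
Declan starts before Tariq ends → Tariq and Declan overlap.
Overlapping pairs: Declan & Tariq, Jonas & Lucia, Jonas & Noor, Lucia & Noor — 4 in total.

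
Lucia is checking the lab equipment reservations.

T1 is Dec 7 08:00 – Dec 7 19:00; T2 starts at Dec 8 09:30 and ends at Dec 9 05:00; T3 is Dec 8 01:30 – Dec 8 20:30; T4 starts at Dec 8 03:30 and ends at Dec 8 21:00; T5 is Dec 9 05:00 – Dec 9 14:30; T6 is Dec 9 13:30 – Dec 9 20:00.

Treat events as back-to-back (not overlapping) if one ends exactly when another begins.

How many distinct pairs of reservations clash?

Sorted by start: T1, T3, T4, T2, T5, T6.
T3 starts after T1 ends — done with T1.
T4 starts before T3 ends → T3 and T4 overlap.
T2 starts before T3 ends → T3 and T2 overlap.
T5 starts after T3 ends — done with T3.
T2 starts before T4 ends → T4 and T2 overlap.
T5 starts after T4 ends — done with T4.
T5 starts exactly when T2 ends (back-to-back, no overlap) — done with T2.
T6 starts before T5 ends → T5 and T6 overlap.
Overlapping pairs: T2 & T3, T2 & T4, T3 & T4, T5 & T6 — 4 in total.

4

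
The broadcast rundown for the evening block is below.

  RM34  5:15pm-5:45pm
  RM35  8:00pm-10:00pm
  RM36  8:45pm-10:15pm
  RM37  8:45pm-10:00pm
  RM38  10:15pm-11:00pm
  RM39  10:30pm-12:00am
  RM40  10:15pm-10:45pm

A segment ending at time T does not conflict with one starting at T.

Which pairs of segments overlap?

RM35 & RM36, RM35 & RM37, RM36 & RM37, RM38 & RM39, RM38 & RM40, RM39 & RM40

Sorted by start: RM34, RM35, RM36, RM37, RM38, RM40, RM39.
RM35 starts after RM34 ends; RM34 is clear from here.
RM36 starts before RM35 ends → RM35 and RM36 overlap.
RM37 starts before RM35 ends → RM35 and RM37 overlap.
RM38 starts after RM35 ends; RM35 is clear from here.
RM37 starts before RM36 ends → RM36 and RM37 overlap.
RM38 starts exactly when RM36 ends (back-to-back, no overlap); RM36 is clear from here.
RM38 starts after RM37 ends; RM37 is clear from here.
RM40 starts before RM38 ends → RM38 and RM40 overlap.
RM39 starts before RM38 ends → RM38 and RM39 overlap.
RM39 starts before RM40 ends → RM40 and RM39 overlap.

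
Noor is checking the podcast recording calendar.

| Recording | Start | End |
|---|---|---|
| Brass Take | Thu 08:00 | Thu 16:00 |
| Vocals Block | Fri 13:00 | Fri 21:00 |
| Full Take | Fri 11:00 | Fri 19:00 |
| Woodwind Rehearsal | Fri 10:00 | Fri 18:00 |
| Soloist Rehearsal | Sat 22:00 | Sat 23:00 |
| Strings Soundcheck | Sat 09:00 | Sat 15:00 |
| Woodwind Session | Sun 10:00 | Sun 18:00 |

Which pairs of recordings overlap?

Two intervals overlap when each starts before the other ends.
Sorted by start: Brass Take, Woodwind Rehearsal, Full Take, Vocals Block, Strings Soundcheck, Soloist Rehearsal, Woodwind Session.
Woodwind Rehearsal starts after Brass Take ends — done with Brass Take.
Full Take starts before Woodwind Rehearsal ends → Woodwind Rehearsal and Full Take overlap.
Vocals Block starts before Woodwind Rehearsal ends → Woodwind Rehearsal and Vocals Block overlap.
Strings Soundcheck starts after Woodwind Rehearsal ends — done with Woodwind Rehearsal.
Vocals Block starts before Full Take ends → Full Take and Vocals Block overlap.
Strings Soundcheck starts after Full Take ends — done with Full Take.
Strings Soundcheck starts after Vocals Block ends — done with Vocals Block.
Soloist Rehearsal starts after Strings Soundcheck ends — done with Strings Soundcheck.
Woodwind Session starts after Soloist Rehearsal ends.

Full Take & Vocals Block, Full Take & Woodwind Rehearsal, Vocals Block & Woodwind Rehearsal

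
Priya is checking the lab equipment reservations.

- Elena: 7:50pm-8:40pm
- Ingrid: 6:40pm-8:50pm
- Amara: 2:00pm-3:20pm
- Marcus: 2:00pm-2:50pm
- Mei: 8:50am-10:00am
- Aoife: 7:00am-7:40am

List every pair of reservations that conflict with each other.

Amara & Marcus, Elena & Ingrid

Two intervals overlap when each starts before the other ends.
Sorted by start: Aoife, Mei, Amara, Marcus, Ingrid, Elena.
Mei starts after Aoife ends, so Aoife has no further overlaps.
Amara starts after Mei ends, so Mei has no further overlaps.
Marcus starts before Amara ends → Amara and Marcus overlap.
Ingrid starts after Amara ends, so Amara has no further overlaps.
Ingrid starts after Marcus ends, so Marcus has no further overlaps.
Elena starts before Ingrid ends → Ingrid and Elena overlap.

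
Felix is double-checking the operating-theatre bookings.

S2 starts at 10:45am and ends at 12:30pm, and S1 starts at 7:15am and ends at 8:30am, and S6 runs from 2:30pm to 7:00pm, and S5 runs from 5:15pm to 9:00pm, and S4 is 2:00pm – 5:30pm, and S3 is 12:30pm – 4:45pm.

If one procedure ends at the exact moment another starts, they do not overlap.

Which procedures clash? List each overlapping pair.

S3 & S4, S3 & S6, S4 & S5, S4 & S6, S5 & S6

Sorted by start: S1, S2, S3, S4, S6, S5.
S2 starts after S1 ends; S1 is clear from here.
S3 starts exactly when S2 ends (back-to-back, no overlap); S2 is clear from here.
S4 starts before S3 ends → S3 and S4 overlap.
S6 starts before S3 ends → S3 and S6 overlap.
S5 starts after S3 ends.
S6 starts before S4 ends → S4 and S6 overlap.
S5 starts before S4 ends → S4 and S5 overlap.
S5 starts before S6 ends → S6 and S5 overlap.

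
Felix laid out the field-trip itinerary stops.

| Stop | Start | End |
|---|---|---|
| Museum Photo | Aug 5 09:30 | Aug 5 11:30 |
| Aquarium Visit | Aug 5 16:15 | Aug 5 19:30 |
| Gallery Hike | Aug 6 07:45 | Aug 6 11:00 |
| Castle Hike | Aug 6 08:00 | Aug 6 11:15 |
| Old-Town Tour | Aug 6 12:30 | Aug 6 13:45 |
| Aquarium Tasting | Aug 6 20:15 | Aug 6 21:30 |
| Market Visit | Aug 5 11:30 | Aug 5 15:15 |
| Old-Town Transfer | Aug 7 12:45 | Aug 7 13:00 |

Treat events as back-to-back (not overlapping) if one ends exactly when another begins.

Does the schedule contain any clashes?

Sorted by start: Museum Photo, Market Visit, Aquarium Visit, Gallery Hike, Castle Hike, Old-Town Tour, Aquarium Tasting, Old-Town Transfer.
Market Visit starts exactly when Museum Photo ends (back-to-back, no overlap), so nothing later overlaps Museum Photo either.
Aquarium Visit starts after Market Visit ends, so nothing later overlaps Market Visit either.
Gallery Hike starts after Aquarium Visit ends, so nothing later overlaps Aquarium Visit either.
Castle Hike starts before Gallery Hike ends → Gallery Hike and Castle Hike overlap.
That's a conflict, so the schedule is not conflict-free.

Yes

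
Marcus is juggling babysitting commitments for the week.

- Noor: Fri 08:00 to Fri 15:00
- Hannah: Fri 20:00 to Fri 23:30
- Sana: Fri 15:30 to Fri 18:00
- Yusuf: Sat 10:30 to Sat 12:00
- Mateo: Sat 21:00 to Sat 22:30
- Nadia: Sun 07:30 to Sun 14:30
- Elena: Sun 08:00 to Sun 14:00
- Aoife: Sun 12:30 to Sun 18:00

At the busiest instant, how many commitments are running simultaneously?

Walk through starts and ends in time order (an end at T is processed before a start at T):
Fri 08:00 start Noor → 1
Fri 15:00 end Noor → 0
Fri 15:30 start Sana → 1
Fri 18:00 end Sana → 0
Fri 20:00 start Hannah → 1
Fri 23:30 end Hannah → 0
Sat 10:30 start Yusuf → 1
Sat 12:00 end Yusuf → 0
Sat 21:00 start Mateo → 1
Sat 22:30 end Mateo → 0
Sun 07:30 start Nadia → 1
Sun 08:00 start Elena → 2
Sun 12:30 start Aoife → 3
Sun 14:00 end Elena → 2
Sun 14:30 end Nadia → 1
Sun 18:00 end Aoife → 0
Peak is 3, at Sun 12:30 (Aoife, Elena, Nadia).

3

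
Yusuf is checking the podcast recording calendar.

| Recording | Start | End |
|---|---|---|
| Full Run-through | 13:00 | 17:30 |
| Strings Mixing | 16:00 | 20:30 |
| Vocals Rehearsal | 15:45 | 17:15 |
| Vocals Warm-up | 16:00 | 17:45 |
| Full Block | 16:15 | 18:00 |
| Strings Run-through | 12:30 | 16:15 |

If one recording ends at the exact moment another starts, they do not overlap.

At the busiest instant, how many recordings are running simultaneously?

Sweep the timeline, counting +1 at each start and −1 at each end (ends before starts at a tie):
12:30 start Strings Run-through → 1
13:00 start Full Run-through → 2
15:45 start Vocals Rehearsal → 3
16:00 start Strings Mixing → 4
16:00 start Vocals Warm-up → 5
16:15 end Strings Run-through → 4
16:15 start Full Block → 5
17:15 end Vocals Rehearsal → 4
17:30 end Full Run-through → 3
17:45 end Vocals Warm-up → 2
18:00 end Full Block → 1
20:30 end Strings Mixing → 0
Peak is 5, at 16:00 (Full Run-through, Strings Mixing, Strings Run-through, Vocals Rehearsal, Vocals Warm-up).

5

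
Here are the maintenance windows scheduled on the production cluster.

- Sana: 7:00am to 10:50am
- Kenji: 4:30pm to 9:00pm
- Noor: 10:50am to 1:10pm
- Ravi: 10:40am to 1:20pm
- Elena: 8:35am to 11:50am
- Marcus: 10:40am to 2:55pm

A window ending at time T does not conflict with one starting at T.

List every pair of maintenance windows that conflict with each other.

Elena & Marcus, Elena & Noor, Elena & Ravi, Elena & Sana, Marcus & Noor, Marcus & Ravi, Marcus & Sana, Noor & Ravi, Ravi & Sana

Two intervals overlap when each starts before the other ends.
Sorted by start: Sana, Elena, Marcus, Ravi, Noor, Kenji.
Elena starts before Sana ends → Sana and Elena overlap.
Marcus starts before Sana ends → Sana and Marcus overlap.
Ravi starts before Sana ends → Sana and Ravi overlap.
Noor starts exactly when Sana ends (back-to-back, no overlap); Sana is clear from here.
Marcus starts before Elena ends → Elena and Marcus overlap.
Ravi starts before Elena ends → Elena and Ravi overlap.
Noor starts before Elena ends → Elena and Noor overlap.
Kenji starts after Elena ends.
Ravi starts before Marcus ends → Marcus and Ravi overlap.
Noor starts before Marcus ends → Marcus and Noor overlap.
Kenji starts after Marcus ends.
Noor starts before Ravi ends → Ravi and Noor overlap.
Kenji starts after Ravi ends.
Kenji starts after Noor ends.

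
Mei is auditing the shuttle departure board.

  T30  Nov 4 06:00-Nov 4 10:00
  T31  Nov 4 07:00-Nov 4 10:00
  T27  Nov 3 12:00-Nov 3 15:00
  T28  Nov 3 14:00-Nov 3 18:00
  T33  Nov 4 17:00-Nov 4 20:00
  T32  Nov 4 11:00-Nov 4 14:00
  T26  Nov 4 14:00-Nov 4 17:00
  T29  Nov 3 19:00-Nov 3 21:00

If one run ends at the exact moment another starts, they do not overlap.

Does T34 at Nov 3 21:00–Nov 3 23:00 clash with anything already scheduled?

No — it doesn't clash with anything

T27: ends Nov 3 15:00 at or before T34 starts Nov 3 21:00 → clear.
T28: ends Nov 3 18:00 at or before T34 starts Nov 3 21:00 → clear.
T29: ends Nov 3 21:00 at or before T34 starts Nov 3 21:00 → clear.
T30: starts Nov 4 06:00 at or after T34 ends Nov 3 23:00 → clear.
T31: starts Nov 4 07:00 at or after T34 ends Nov 3 23:00 → clear.
T32: starts Nov 4 11:00 at or after T34 ends Nov 3 23:00 → clear.
T26: starts Nov 4 14:00 at or after T34 ends Nov 3 23:00 → clear.
T33: starts Nov 4 17:00 at or after T34 ends Nov 3 23:00 → clear.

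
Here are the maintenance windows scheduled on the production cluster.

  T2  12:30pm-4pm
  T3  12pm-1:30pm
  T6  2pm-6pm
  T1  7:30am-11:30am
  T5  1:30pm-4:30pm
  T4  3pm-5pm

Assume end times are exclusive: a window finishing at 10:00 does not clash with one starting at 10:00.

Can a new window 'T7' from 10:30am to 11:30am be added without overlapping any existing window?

No — it overlaps T1

T1: starts 7:30am before T7 ends 11:30am, and ends 11:30am after T7 starts 10:30am → overlap.
T3: starts 12pm at or after T7 ends 11:30am → clear.
T2: starts 12:30pm at or after T7 ends 11:30am → clear.
T5: starts 1:30pm at or after T7 ends 11:30am → clear.
T6: starts 2pm at or after T7 ends 11:30am → clear.
T4: starts 3pm at or after T7 ends 11:30am → clear.
T7 overlaps T1.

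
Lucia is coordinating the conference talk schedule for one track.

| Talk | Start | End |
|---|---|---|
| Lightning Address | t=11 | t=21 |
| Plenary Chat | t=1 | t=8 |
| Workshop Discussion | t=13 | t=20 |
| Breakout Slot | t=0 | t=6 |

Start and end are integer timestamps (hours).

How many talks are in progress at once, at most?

2

Sort all start/end points and keep a running count:
t=0 start Breakout Slot → 1
t=1 start Plenary Chat → 2
t=6 end Breakout Slot → 1
t=8 end Plenary Chat → 0
t=11 start Lightning Address → 1
t=13 start Workshop Discussion → 2
t=20 end Workshop Discussion → 1
t=21 end Lightning Address → 0
Peak is 2, at t=1 (Breakout Slot, Plenary Chat).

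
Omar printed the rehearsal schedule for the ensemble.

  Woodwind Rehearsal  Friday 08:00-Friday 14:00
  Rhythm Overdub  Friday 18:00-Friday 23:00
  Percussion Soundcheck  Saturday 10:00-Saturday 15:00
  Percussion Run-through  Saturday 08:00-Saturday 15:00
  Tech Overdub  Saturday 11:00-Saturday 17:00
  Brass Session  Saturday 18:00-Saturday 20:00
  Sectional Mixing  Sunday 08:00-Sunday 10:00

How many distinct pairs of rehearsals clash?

Sorted by start: Woodwind Rehearsal, Rhythm Overdub, Percussion Run-through, Percussion Soundcheck, Tech Overdub, Brass Session, Sectional Mixing.
Rhythm Overdub starts after Woodwind Rehearsal ends, so Woodwind Rehearsal has no further overlaps.
Percussion Run-through starts after Rhythm Overdub ends, so Rhythm Overdub has no further overlaps.
Percussion Soundcheck starts before Percussion Run-through ends → Percussion Run-through and Percussion Soundcheck overlap.
Tech Overdub starts before Percussion Run-through ends → Percussion Run-through and Tech Overdub overlap.
Brass Session starts after Percussion Run-through ends, so Percussion Run-through has no further overlaps.
Tech Overdub starts before Percussion Soundcheck ends → Percussion Soundcheck and Tech Overdub overlap.
Brass Session starts after Percussion Soundcheck ends, so Percussion Soundcheck has no further overlaps.
Brass Session starts after Tech Overdub ends, so Tech Overdub has no further overlaps.
Sectional Mixing starts after Brass Session ends.
Overlapping pairs: Percussion Run-through & Percussion Soundcheck, Percussion Run-through & Tech Overdub, Percussion Soundcheck & Tech Overdub — 3 in total.

3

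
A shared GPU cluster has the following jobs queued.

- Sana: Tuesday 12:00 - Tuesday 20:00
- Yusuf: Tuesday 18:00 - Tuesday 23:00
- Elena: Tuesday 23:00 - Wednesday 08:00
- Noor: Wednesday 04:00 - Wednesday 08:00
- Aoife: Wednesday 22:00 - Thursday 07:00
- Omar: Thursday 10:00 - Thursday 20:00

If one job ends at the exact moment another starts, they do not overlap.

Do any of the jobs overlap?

Sorted by start: Sana, Yusuf, Elena, Noor, Aoife, Omar.
Yusuf starts before Sana ends → Sana and Yusuf overlap.
That's a conflict, so the schedule is not conflict-free.

Yes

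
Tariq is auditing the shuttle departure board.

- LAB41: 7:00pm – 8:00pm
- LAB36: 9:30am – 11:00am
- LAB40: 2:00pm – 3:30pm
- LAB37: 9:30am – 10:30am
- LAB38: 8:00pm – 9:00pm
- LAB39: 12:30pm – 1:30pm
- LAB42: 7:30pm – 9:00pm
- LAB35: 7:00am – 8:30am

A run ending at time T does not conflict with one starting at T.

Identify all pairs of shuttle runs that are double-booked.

LAB36 & LAB37, LAB38 & LAB42, LAB41 & LAB42

Check each pair: they overlap iff neither finishes before the other starts.
Sorted by start: LAB35, LAB36, LAB37, LAB39, LAB40, LAB41, LAB42, LAB38.
LAB36 starts after LAB35 ends; LAB35 is clear from here.
LAB37 starts before LAB36 ends → LAB36 and LAB37 overlap.
LAB39 starts after LAB36 ends; LAB36 is clear from here.
LAB39 starts after LAB37 ends; LAB37 is clear from here.
LAB40 starts after LAB39 ends; LAB39 is clear from here.
LAB41 starts after LAB40 ends; LAB40 is clear from here.
LAB42 starts before LAB41 ends → LAB41 and LAB42 overlap.
LAB38 starts exactly when LAB41 ends (back-to-back, no overlap).
LAB38 starts before LAB42 ends → LAB42 and LAB38 overlap.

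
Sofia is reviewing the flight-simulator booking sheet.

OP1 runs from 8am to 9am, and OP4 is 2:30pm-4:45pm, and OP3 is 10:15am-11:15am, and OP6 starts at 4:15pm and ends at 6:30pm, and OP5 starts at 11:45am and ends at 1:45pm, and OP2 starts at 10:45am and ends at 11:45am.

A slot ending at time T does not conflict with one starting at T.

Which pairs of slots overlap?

Two intervals overlap when each starts before the other ends.
Sorted by start: OP1, OP3, OP2, OP5, OP4, OP6.
OP3 starts after OP1 ends; OP1 is clear from here.
OP2 starts before OP3 ends → OP3 and OP2 overlap.
OP5 starts after OP3 ends; OP3 is clear from here.
OP5 starts exactly when OP2 ends (back-to-back, no overlap); OP2 is clear from here.
OP4 starts after OP5 ends; OP5 is clear from here.
OP6 starts before OP4 ends → OP4 and OP6 overlap.

OP2 & OP3, OP4 & OP6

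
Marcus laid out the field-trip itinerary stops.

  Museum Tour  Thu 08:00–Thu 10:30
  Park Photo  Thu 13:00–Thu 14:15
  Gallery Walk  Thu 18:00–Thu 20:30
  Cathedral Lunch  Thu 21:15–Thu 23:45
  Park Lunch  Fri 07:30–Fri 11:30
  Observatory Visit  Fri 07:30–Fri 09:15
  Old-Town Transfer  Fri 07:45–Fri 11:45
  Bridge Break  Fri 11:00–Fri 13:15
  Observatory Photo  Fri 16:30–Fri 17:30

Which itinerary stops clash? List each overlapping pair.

Bridge Break & Old-Town Transfer, Bridge Break & Park Lunch, Observatory Visit & Old-Town Transfer, Observatory Visit & Park Lunch, Old-Town Transfer & Park Lunch

Sorted by start: Museum Tour, Park Photo, Gallery Walk, Cathedral Lunch, Park Lunch, Observatory Visit, Old-Town Transfer, Bridge Break, Observatory Photo.
Park Photo starts after Museum Tour ends, so Museum Tour has no further overlaps.
Gallery Walk starts after Park Photo ends, so Park Photo has no further overlaps.
Cathedral Lunch starts after Gallery Walk ends, so Gallery Walk has no further overlaps.
Park Lunch starts after Cathedral Lunch ends, so Cathedral Lunch has no further overlaps.
Observatory Visit starts before Park Lunch ends → Park Lunch and Observatory Visit overlap.
Old-Town Transfer starts before Park Lunch ends → Park Lunch and Old-Town Transfer overlap.
Bridge Break starts before Park Lunch ends → Park Lunch and Bridge Break overlap.
Observatory Photo starts after Park Lunch ends.
Old-Town Transfer starts before Observatory Visit ends → Observatory Visit and Old-Town Transfer overlap.
Bridge Break starts after Observatory Visit ends, so Observatory Visit has no further overlaps.
Bridge Break starts before Old-Town Transfer ends → Old-Town Transfer and Bridge Break overlap.
Observatory Photo starts after Old-Town Transfer ends.
Observatory Photo starts after Bridge Break ends.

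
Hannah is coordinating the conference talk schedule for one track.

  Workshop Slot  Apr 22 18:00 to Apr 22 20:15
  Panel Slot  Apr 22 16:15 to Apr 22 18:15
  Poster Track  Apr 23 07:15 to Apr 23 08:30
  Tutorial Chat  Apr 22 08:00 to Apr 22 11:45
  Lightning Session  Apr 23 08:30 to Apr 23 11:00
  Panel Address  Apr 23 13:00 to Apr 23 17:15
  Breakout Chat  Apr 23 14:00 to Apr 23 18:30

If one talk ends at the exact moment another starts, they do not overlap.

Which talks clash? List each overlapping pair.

Breakout Chat & Panel Address, Panel Slot & Workshop Slot

Sorted by start: Tutorial Chat, Panel Slot, Workshop Slot, Poster Track, Lightning Session, Panel Address, Breakout Chat.
Panel Slot starts after Tutorial Chat ends — done with Tutorial Chat.
Workshop Slot starts before Panel Slot ends → Panel Slot and Workshop Slot overlap.
Poster Track starts after Panel Slot ends — done with Panel Slot.
Poster Track starts after Workshop Slot ends — done with Workshop Slot.
Lightning Session starts exactly when Poster Track ends (back-to-back, no overlap) — done with Poster Track.
Panel Address starts after Lightning Session ends — done with Lightning Session.
Breakout Chat starts before Panel Address ends → Panel Address and Breakout Chat overlap.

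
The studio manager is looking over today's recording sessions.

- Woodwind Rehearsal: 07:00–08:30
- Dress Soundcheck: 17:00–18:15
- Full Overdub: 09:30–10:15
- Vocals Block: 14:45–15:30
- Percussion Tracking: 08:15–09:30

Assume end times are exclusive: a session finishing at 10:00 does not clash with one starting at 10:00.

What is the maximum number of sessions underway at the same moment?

2

Sweep the timeline, counting +1 at each start and −1 at each end (ends before starts at a tie):
07:00 start Woodwind Rehearsal → 1
08:15 start Percussion Tracking → 2
08:30 end Woodwind Rehearsal → 1
09:30 end Percussion Tracking → 0
09:30 start Full Overdub → 1
10:15 end Full Overdub → 0
14:45 start Vocals Block → 1
15:30 end Vocals Block → 0
17:00 start Dress Soundcheck → 1
18:15 end Dress Soundcheck → 0
Peak is 2, at 08:15 (Percussion Tracking, Woodwind Rehearsal).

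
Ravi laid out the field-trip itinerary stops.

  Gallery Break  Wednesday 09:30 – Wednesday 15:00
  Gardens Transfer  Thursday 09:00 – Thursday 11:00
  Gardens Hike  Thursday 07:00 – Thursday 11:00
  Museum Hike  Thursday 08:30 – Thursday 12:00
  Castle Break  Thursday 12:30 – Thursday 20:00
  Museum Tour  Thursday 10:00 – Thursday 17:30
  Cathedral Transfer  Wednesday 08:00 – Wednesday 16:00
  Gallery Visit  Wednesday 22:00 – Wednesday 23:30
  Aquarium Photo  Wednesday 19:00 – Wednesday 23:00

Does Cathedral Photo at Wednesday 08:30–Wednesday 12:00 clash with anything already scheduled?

Yes — it overlaps Cathedral Transfer, Gallery Break

Cathedral Transfer: starts Wednesday 08:00 before Cathedral Photo ends Wednesday 12:00, and ends Wednesday 16:00 after Cathedral Photo starts Wednesday 08:30 → overlap.
Gallery Break: starts Wednesday 09:30 before Cathedral Photo ends Wednesday 12:00, and ends Wednesday 15:00 after Cathedral Photo starts Wednesday 08:30 → overlap.
Aquarium Photo: starts Wednesday 19:00 at or after Cathedral Photo ends Wednesday 12:00 → clear.
Gallery Visit: starts Wednesday 22:00 at or after Cathedral Photo ends Wednesday 12:00 → clear.
Gardens Hike: starts Thursday 07:00 at or after Cathedral Photo ends Wednesday 12:00 → clear.
Museum Hike: starts Thursday 08:30 at or after Cathedral Photo ends Wednesday 12:00 → clear.
Gardens Transfer: starts Thursday 09:00 at or after Cathedral Photo ends Wednesday 12:00 → clear.
Museum Tour: starts Thursday 10:00 at or after Cathedral Photo ends Wednesday 12:00 → clear.
Castle Break: starts Thursday 12:30 at or after Cathedral Photo ends Wednesday 12:00 → clear.
Cathedral Photo overlaps Cathedral Transfer, Gallery Break.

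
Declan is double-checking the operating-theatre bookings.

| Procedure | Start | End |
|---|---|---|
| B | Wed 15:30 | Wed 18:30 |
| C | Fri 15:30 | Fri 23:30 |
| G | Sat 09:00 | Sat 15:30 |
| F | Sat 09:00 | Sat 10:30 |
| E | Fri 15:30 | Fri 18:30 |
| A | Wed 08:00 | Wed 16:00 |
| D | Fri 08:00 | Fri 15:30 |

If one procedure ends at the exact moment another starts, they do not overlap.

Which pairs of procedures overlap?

A & B, C & E, F & G

Sorted by start: A, B, D, C, E, F, G.
B starts before A ends → A and B overlap.
D starts after A ends; A is clear from here.
D starts after B ends; B is clear from here.
C starts exactly when D ends (back-to-back, no overlap); D is clear from here.
E starts before C ends → C and E overlap.
F starts after C ends; C is clear from here.
F starts after E ends; E is clear from here.
G starts before F ends → F and G overlap.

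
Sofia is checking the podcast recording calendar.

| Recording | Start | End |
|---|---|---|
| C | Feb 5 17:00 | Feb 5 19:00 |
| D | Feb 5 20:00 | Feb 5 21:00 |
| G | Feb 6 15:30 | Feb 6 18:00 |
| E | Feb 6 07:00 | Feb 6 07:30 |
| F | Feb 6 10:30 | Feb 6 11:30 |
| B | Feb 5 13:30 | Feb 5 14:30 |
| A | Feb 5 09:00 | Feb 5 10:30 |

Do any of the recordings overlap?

Check each pair: they overlap iff neither finishes before the other starts.
Sorted by start: A, B, C, D, E, F, G.
B starts after A ends, so nothing later overlaps A either.
C starts after B ends, so nothing later overlaps B either.
D starts after C ends, so nothing later overlaps C either.
E starts after D ends, so nothing later overlaps D either.
F starts after E ends, so nothing later overlaps E either.
G starts after F ends.
Every pair is clear; the schedule has no overlaps.

No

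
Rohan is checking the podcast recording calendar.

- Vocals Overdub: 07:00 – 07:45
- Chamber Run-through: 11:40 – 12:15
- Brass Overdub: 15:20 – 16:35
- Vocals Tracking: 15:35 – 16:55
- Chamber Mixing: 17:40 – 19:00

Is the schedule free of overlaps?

No

Sorted by start: Vocals Overdub, Chamber Run-through, Brass Overdub, Vocals Tracking, Chamber Mixing.
Chamber Run-through starts after Vocals Overdub ends, so Vocals Overdub has no further overlaps.
Brass Overdub starts after Chamber Run-through ends, so Chamber Run-through has no further overlaps.
Vocals Tracking starts before Brass Overdub ends → Brass Overdub and Vocals Tracking overlap.
That's a conflict, so the schedule is not conflict-free.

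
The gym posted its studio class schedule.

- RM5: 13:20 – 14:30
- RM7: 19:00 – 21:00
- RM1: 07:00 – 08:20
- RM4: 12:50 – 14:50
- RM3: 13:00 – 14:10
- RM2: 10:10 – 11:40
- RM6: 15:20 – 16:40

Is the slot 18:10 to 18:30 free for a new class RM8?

RM1: ends 08:20 at or before RM8 starts 18:10 → clear.
RM2: ends 11:40 at or before RM8 starts 18:10 → clear.
RM4: ends 14:50 at or before RM8 starts 18:10 → clear.
RM3: ends 14:10 at or before RM8 starts 18:10 → clear.
RM5: ends 14:30 at or before RM8 starts 18:10 → clear.
RM6: ends 16:40 at or before RM8 starts 18:10 → clear.
RM7: starts 19:00 at or after RM8 ends 18:30 → clear.

Yes — the slot is free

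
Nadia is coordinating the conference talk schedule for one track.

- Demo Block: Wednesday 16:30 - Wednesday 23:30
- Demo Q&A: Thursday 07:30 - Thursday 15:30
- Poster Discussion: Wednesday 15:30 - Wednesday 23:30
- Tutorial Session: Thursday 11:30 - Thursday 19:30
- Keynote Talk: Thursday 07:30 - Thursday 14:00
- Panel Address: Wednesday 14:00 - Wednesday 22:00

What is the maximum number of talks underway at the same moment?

Walk through starts and ends in time order (an end at T is processed before a start at T):
Wednesday 14:00 start Panel Address → 1
Wednesday 15:30 start Poster Discussion → 2
Wednesday 16:30 start Demo Block → 3
Wednesday 22:00 end Panel Address → 2
Wednesday 23:30 end Demo Block → 1
Wednesday 23:30 end Poster Discussion → 0
Thursday 07:30 start Demo Q&A → 1
Thursday 07:30 start Keynote Talk → 2
Thursday 11:30 start Tutorial Session → 3
Thursday 14:00 end Keynote Talk → 2
Thursday 15:30 end Demo Q&A → 1
Thursday 19:30 end Tutorial Session → 0
Peak is 3, at Wednesday 16:30 (Demo Block, Panel Address, Poster Discussion).

3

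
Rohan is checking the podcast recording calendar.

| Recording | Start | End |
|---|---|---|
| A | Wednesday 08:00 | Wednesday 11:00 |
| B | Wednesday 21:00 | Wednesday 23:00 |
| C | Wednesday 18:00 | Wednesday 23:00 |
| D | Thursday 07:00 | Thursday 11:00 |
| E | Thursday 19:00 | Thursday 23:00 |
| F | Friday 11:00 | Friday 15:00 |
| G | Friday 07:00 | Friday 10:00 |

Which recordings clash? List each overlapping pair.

B & C

Sorted by start: A, C, B, D, E, G, F.
C starts after A ends, so nothing later overlaps A either.
B starts before C ends → C and B overlap.
D starts after C ends, so nothing later overlaps C either.
D starts after B ends, so nothing later overlaps B either.
E starts after D ends, so nothing later overlaps D either.
G starts after E ends, so nothing later overlaps E either.
F starts after G ends.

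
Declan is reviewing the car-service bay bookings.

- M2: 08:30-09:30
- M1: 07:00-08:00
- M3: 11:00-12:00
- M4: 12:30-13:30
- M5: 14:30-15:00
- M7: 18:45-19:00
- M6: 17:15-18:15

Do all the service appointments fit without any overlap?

Two intervals overlap when each starts before the other ends.
Sorted by start: M1, M2, M3, M4, M5, M6, M7.
M2 starts after M1 ends, so M1 has no further overlaps.
M3 starts after M2 ends, so M2 has no further overlaps.
M4 starts after M3 ends, so M3 has no further overlaps.
M5 starts after M4 ends, so M4 has no further overlaps.
M6 starts after M5 ends, so M5 has no further overlaps.
M7 starts after M6 ends.
Every pair is clear; the schedule has no overlaps.

Yes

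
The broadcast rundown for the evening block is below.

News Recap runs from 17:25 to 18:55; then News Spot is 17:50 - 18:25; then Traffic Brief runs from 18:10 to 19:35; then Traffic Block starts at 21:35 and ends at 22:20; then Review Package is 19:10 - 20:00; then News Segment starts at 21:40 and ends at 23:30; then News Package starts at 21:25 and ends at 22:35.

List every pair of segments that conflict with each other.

Sorted by start: News Recap, News Spot, Traffic Brief, Review Package, News Package, Traffic Block, News Segment.
News Spot starts before News Recap ends → News Recap and News Spot overlap.
Traffic Brief starts before News Recap ends → News Recap and Traffic Brief overlap.
Review Package starts after News Recap ends — done with News Recap.
Traffic Brief starts before News Spot ends → News Spot and Traffic Brief overlap.
Review Package starts after News Spot ends — done with News Spot.
Review Package starts before Traffic Brief ends → Traffic Brief and Review Package overlap.
News Package starts after Traffic Brief ends — done with Traffic Brief.
News Package starts after Review Package ends — done with Review Package.
Traffic Block starts before News Package ends → News Package and Traffic Block overlap.
News Segment starts before News Package ends → News Package and News Segment overlap.
News Segment starts before Traffic Block ends → Traffic Block and News Segment overlap.

News Package & News Segment, News Package & Traffic Block, News Recap & News Spot, News Recap & Traffic Brief, News Segment & Traffic Block, News Spot & Traffic Brief, Review Package & Traffic Brief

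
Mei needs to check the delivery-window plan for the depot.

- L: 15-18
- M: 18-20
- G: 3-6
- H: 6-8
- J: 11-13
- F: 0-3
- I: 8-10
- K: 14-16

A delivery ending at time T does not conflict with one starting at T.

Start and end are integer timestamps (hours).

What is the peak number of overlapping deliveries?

2

Sort all start/end points and keep a running count:
0 start F → 1
3 end F → 0
3 start G → 1
6 end G → 0
6 start H → 1
8 end H → 0
8 start I → 1
10 end I → 0
11 start J → 1
13 end J → 0
14 start K → 1
15 start L → 2
16 end K → 1
18 end L → 0
18 start M → 1
20 end M → 0
Peak is 2, at 15 (K, L).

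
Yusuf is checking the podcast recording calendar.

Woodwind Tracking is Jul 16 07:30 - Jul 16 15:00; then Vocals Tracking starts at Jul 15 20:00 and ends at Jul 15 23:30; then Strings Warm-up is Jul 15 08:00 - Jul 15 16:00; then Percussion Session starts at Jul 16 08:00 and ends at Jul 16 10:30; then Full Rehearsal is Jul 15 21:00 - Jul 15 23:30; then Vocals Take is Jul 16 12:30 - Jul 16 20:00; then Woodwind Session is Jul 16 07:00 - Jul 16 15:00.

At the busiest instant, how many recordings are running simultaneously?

Walk through starts and ends in time order (an end at T is processed before a start at T):
Jul 15 08:00 start Strings Warm-up → 1
Jul 15 16:00 end Strings Warm-up → 0
Jul 15 20:00 start Vocals Tracking → 1
Jul 15 21:00 start Full Rehearsal → 2
Jul 15 23:30 end Full Rehearsal → 1
Jul 15 23:30 end Vocals Tracking → 0
Jul 16 07:00 start Woodwind Session → 1
Jul 16 07:30 start Woodwind Tracking → 2
Jul 16 08:00 start Percussion Session → 3
Jul 16 10:30 end Percussion Session → 2
Jul 16 12:30 start Vocals Take → 3
Jul 16 15:00 end Woodwind Session → 2
Jul 16 15:00 end Woodwind Tracking → 1
Jul 16 20:00 end Vocals Take → 0
Peak is 3, at Jul 16 08:00 (Percussion Session, Woodwind Session, Woodwind Tracking).

3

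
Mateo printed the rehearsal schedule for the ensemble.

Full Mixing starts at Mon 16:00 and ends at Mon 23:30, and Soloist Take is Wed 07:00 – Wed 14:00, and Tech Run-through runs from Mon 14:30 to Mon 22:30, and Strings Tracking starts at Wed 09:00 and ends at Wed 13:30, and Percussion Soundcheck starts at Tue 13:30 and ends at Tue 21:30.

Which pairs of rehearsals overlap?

Full Mixing & Tech Run-through, Soloist Take & Strings Tracking

Sorted by start: Tech Run-through, Full Mixing, Percussion Soundcheck, Soloist Take, Strings Tracking.
Full Mixing starts before Tech Run-through ends → Tech Run-through and Full Mixing overlap.
Percussion Soundcheck starts after Tech Run-through ends — done with Tech Run-through.
Percussion Soundcheck starts after Full Mixing ends — done with Full Mixing.
Soloist Take starts after Percussion Soundcheck ends — done with Percussion Soundcheck.
Strings Tracking starts before Soloist Take ends → Soloist Take and Strings Tracking overlap.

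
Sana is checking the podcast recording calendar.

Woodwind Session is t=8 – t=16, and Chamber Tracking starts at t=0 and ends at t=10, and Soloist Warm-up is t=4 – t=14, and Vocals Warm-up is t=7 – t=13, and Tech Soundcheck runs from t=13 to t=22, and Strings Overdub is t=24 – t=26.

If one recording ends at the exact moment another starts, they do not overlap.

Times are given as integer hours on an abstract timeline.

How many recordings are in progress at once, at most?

4

Sweep the timeline, counting +1 at each start and −1 at each end (ends before starts at a tie):
t=0 start Chamber Tracking → 1
t=4 start Soloist Warm-up → 2
t=7 start Vocals Warm-up → 3
t=8 start Woodwind Session → 4
t=10 end Chamber Tracking → 3
t=13 end Vocals Warm-up → 2
t=13 start Tech Soundcheck → 3
t=14 end Soloist Warm-up → 2
t=16 end Woodwind Session → 1
t=22 end Tech Soundcheck → 0
t=24 start Strings Overdub → 1
t=26 end Strings Overdub → 0
Peak is 4, at t=8 (Chamber Tracking, Soloist Warm-up, Vocals Warm-up, Woodwind Session).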